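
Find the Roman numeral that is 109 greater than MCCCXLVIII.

MCCCXLVIII = 1348
1348 + 109 = 1457

MCDLVII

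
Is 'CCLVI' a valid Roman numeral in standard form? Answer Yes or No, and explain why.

'CCLVI': Check the rules: uses only the symbols I, V, X, L, C, D, M; no symbol is repeated more than three times in a row; V, L and D each appear at most once; no smaller symbol precedes a larger one (values never increase from left to right). Value: C (100) + C (100) + L (50) + V (5) + I (1) = 256. So it is a valid standard Roman numeral.

Yes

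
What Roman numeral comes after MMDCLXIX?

MMDCLXIX = 2669, so the next integer is 2669 + 1 = 2670

MMDCLXX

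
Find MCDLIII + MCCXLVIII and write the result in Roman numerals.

MCDLIII = 1453
MCCXLVIII = 1248
1453 + 1248 = 2701

MMDCCI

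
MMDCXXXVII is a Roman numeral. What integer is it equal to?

MMDCXXXVII: M=1000, M=1000, D=500, C=100, X=10, X=10, X=10, V=5, I=1, I=1
1000 + 1000 + 500 + 100 + 10 + 10 + 10 + 5 + 1 + 1 = 2637

2637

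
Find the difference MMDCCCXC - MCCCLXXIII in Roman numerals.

MMDCCCXC = 2890
MCCCLXXIII = 1373
2890 - 1373 = 1517

MDXVII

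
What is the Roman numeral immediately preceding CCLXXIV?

CCLXXIV = 274, so the previous integer is 274 - 1 = 273

CCLXXIII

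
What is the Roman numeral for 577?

Convert 577 to Roman numerals:
  577 contains 1×500 (D)
  77 contains 1×50 (L)
  27 contains 2×10 (XX)
  7 contains 1×5 (V)
  2 contains 2×1 (II)

DLXXVII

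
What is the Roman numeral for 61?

Convert 61 to Roman numerals:
  61 contains 1×50 (L)
  11 contains 1×10 (X)
  1 contains 1×1 (I)

LXI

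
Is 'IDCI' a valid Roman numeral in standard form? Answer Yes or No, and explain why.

'IDCI': Invalid subtractive combination: ID

No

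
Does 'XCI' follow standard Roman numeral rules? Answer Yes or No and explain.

'XCI': Check the rules: uses only the symbols I, V, X, L, C, D, M; no symbol is repeated more than three times in a row; V, L and D each appear at most once; the only place a smaller symbol precedes a larger one is the allowed subtractive pair XC, the symbol right after such a pair (if any) is smaller than the pair's first symbol, and otherwise the values never increase from left to right. Value: XC (90) + I (1) = 91. So it is a valid standard Roman numeral.

Yes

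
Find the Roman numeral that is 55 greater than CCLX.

CCLX = 260
260 + 55 = 315

CCCXV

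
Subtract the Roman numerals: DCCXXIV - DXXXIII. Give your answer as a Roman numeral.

DCCXXIV = 724
DXXXIII = 533
724 - 533 = 191

CXCI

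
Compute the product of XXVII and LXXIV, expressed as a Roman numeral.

XXVII = 27
LXXIV = 74
27 × 74 = 1998

MCMXCVIII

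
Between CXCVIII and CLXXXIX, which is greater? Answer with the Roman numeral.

CXCVIII = 198
CLXXXIX = 189
198 is larger

CXCVIII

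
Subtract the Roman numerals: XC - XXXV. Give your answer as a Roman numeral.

XC = 90
XXXV = 35
90 - 35 = 55

LV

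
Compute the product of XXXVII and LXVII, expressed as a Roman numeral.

XXXVII = 37
LXVII = 67
37 × 67 = 2479

MMCDLXXIX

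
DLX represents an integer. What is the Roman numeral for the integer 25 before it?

DLX = 560
560 - 25 = 535

DXXXV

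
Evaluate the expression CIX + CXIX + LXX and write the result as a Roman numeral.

CIX = 109, CXIX = 119, LXX = 70
109 + 119 = 228
228 + 70 = 298

CCXCVIII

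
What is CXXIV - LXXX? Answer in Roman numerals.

CXXIV = 124
LXXX = 80
124 - 80 = 44

XLIV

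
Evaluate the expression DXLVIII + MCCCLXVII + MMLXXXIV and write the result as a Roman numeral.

DXLVIII = 548, MCCCLXVII = 1367, MMLXXXIV = 2084
548 + 1367 = 1915
1915 + 2084 = 3999

MMMCMXCIX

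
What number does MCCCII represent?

MCCCII: M=1000, C=100, C=100, C=100, I=1, I=1
1000 + 100 + 100 + 100 + 1 + 1 = 1302

1302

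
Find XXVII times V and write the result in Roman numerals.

XXVII = 27
V = 5
27 × 5 = 135

CXXXV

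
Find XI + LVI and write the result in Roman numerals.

XI = 11
LVI = 56
11 + 56 = 67

LXVII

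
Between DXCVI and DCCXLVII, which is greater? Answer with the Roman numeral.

DXCVI = 596
DCCXLVII = 747
747 is larger

DCCXLVII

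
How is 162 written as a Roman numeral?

Convert 162 to Roman numerals:
  162 contains 1×100 (C)
  62 contains 1×50 (L)
  12 contains 1×10 (X)
  2 contains 2×1 (II)

CLXII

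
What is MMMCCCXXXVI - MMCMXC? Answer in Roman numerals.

MMMCCCXXXVI = 3336
MMCMXC = 2990
3336 - 2990 = 346

CCCXLVI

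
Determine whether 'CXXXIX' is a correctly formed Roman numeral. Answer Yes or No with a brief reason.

'CXXXIX': Check the rules: uses only the symbols I, V, X, L, C, D, M; no symbol is repeated more than three times in a row; V, L and D each appear at most once; the only place a smaller symbol precedes a larger one is the allowed subtractive pair IX, the symbol right after such a pair (if any) is smaller than the pair's first symbol, and otherwise the values never increase from left to right. Value: C (100) + X (10) + X (10) + X (10) + IX (9) = 139. So it is a valid standard Roman numeral.

Yes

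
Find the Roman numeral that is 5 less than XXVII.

XXVII = 27
27 - 5 = 22

XXII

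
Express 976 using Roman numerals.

Convert 976 to Roman numerals:
  976 contains 1×900 (CM)
  76 contains 1×50 (L)
  26 contains 2×10 (XX)
  6 contains 1×5 (V)
  1 contains 1×1 (I)

CMLXXVI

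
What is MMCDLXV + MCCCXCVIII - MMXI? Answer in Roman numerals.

MMCDLXV = 2465, MCCCXCVIII = 1398, MMXI = 2011
2465 + 1398 = 3863
3863 - 2011 = 1852

MDCCCLII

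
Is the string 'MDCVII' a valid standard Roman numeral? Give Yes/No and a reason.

'MDCVII': Check the rules: uses only the symbols I, V, X, L, C, D, M; no symbol is repeated more than three times in a row; V, L and D each appear at most once; no smaller symbol precedes a larger one (values never increase from left to right). Value: M (1000) + D (500) + C (100) + V (5) + I (1) + I (1) = 1607. So it is a valid standard Roman numeral.

Yes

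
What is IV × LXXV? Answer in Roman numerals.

IV = 4
LXXV = 75
4 × 75 = 300

CCC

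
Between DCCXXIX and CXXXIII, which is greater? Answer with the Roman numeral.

DCCXXIX = 729
CXXXIII = 133
729 is larger

DCCXXIX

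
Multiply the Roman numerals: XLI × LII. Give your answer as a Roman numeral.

XLI = 41
LII = 52
41 × 52 = 2132

MMCXXXII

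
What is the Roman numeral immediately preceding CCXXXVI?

CCXXXVI = 236, so the previous integer is 236 - 1 = 235

CCXXXV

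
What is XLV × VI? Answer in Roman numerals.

XLV = 45
VI = 6
45 × 6 = 270

CCLXX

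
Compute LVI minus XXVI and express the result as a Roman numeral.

LVI = 56
XXVI = 26
56 - 26 = 30

XXX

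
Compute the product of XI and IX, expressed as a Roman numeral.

XI = 11
IX = 9
11 × 9 = 99

XCIX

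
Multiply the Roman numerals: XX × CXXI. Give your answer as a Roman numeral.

XX = 20
CXXI = 121
20 × 121 = 2420

MMCDXX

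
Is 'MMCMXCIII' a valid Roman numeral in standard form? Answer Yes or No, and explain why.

'MMCMXCIII': Check the rules: uses only the symbols I, V, X, L, C, D, M; no symbol is repeated more than three times in a row; V, L and D each appear at most once; the only places a smaller symbol precedes a larger one are the allowed subtractive pairs CM, XC, the symbol right after such a pair (if any) is smaller than the pair's first symbol, and otherwise the values never increase from left to right. Value: M (1000) + M (1000) + CM (900) + XC (90) + I (1) + I (1) + I (1) = 2993. So it is a valid standard Roman numeral.

Yes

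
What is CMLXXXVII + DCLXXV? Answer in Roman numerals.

CMLXXXVII = 987
DCLXXV = 675
987 + 675 = 1662

MDCLXII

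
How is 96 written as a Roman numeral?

Convert 96 to Roman numerals:
  96 contains 1×90 (XC)
  6 contains 1×5 (V)
  1 contains 1×1 (I)

XCVI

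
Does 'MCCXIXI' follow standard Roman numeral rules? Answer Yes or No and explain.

'MCCXIXI': I cannot come right after the subtractive pair IX: once I is subtracted in IX, the next symbol must be smaller than I

No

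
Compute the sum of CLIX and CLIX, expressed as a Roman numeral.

CLIX = 159
CLIX = 159
159 + 159 = 318

CCCXVIII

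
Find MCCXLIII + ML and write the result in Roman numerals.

MCCXLIII = 1243
ML = 1050
1243 + 1050 = 2293

MMCCXCIII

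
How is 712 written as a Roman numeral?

Convert 712 to Roman numerals:
  712 contains 1×500 (D)
  212 contains 2×100 (CC)
  12 contains 1×10 (X)
  2 contains 2×1 (II)

DCCXII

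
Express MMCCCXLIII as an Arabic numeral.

MMCCCXLIII: M=1000, M=1000, C=100, C=100, C=100, XL=40, I=1, I=1, I=1
1000 + 1000 + 100 + 100 + 100 + 40 + 1 + 1 + 1 = 2343

2343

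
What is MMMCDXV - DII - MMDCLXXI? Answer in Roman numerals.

MMMCDXV = 3415, DII = 502, MMDCLXXI = 2671
3415 - 502 = 2913
2913 - 2671 = 242

CCXLII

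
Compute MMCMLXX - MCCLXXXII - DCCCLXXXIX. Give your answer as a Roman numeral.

MMCMLXX = 2970, MCCLXXXII = 1282, DCCCLXXXIX = 889
2970 - 1282 = 1688
1688 - 889 = 799

DCCXCIX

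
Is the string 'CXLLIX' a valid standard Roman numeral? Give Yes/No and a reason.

'CXLLIX': L should not appear more than once

No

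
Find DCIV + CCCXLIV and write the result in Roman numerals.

DCIV = 604
CCCXLIV = 344
604 + 344 = 948

CMXLVIII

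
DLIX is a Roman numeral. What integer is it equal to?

DLIX: D=500, L=50, IX=9
500 + 50 + 9 = 559

559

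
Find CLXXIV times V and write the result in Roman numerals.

CLXXIV = 174
V = 5
174 × 5 = 870

DCCCLXX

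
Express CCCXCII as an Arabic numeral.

CCCXCII: C=100, C=100, C=100, XC=90, I=1, I=1
100 + 100 + 100 + 90 + 1 + 1 = 392

392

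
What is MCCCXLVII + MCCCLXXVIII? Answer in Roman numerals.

MCCCXLVII = 1347
MCCCLXXVIII = 1378
1347 + 1378 = 2725

MMDCCXXV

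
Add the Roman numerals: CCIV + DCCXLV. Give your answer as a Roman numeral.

CCIV = 204
DCCXLV = 745
204 + 745 = 949

CMXLIX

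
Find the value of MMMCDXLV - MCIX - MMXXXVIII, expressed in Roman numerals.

MMMCDXLV = 3445, MCIX = 1109, MMXXXVIII = 2038
3445 - 1109 = 2336
2336 - 2038 = 298

CCXCVIII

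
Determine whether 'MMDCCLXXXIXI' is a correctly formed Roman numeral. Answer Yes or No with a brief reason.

'MMDCCLXXXIXI': I cannot come right after the subtractive pair IX: once I is subtracted in IX, the next symbol must be smaller than I

No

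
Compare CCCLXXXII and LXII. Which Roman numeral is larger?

CCCLXXXII = 382
LXII = 62
382 is larger

CCCLXXXII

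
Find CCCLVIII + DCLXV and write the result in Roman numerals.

CCCLVIII = 358
DCLXV = 665
358 + 665 = 1023

MXXIII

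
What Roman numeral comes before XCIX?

XCIX = 99, so the previous integer is 99 - 1 = 98

XCVIII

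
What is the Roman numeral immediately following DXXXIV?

DXXXIV = 534; next is 535

DXXXV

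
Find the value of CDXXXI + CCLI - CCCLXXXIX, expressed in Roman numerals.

CDXXXI = 431, CCLI = 251, CCCLXXXIX = 389
431 + 251 = 682
682 - 389 = 293

CCXCIII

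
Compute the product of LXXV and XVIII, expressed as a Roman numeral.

LXXV = 75
XVIII = 18
75 × 18 = 1350

MCCCL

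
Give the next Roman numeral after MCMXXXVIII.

MCMXXXVIII = 1938; next is 1939

MCMXXXIX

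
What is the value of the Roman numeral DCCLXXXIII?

DCCLXXXIII: D=500, C=100, C=100, L=50, X=10, X=10, X=10, I=1, I=1, I=1
500 + 100 + 100 + 50 + 10 + 10 + 10 + 1 + 1 + 1 = 783

783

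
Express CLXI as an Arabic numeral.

CLXI: C=100, L=50, X=10, I=1
100 + 50 + 10 + 1 = 161

161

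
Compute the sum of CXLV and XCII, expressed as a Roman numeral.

CXLV = 145
XCII = 92
145 + 92 = 237

CCXXXVII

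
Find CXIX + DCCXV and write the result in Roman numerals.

CXIX = 119
DCCXV = 715
119 + 715 = 834

DCCCXXXIV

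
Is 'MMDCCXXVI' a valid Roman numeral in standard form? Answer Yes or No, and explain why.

'MMDCCXXVI': Check the rules: uses only the symbols I, V, X, L, C, D, M; no symbol is repeated more than three times in a row; V, L and D each appear at most once; no smaller symbol precedes a larger one (values never increase from left to right). Value: M (1000) + M (1000) + D (500) + C (100) + C (100) + X (10) + X (10) + V (5) + I (1) = 2726. So it is a valid standard Roman numeral.

Yes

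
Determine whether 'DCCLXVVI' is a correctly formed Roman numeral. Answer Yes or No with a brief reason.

'DCCLXVVI': V should not appear more than once

No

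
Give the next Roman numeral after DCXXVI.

DCXXVI = 626, so the next integer is 626 + 1 = 627

DCXXVII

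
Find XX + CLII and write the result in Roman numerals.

XX = 20
CLII = 152
20 + 152 = 172

CLXXII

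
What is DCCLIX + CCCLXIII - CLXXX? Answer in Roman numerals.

DCCLIX = 759, CCCLXIII = 363, CLXXX = 180
759 + 363 = 1122
1122 - 180 = 942

CMXLII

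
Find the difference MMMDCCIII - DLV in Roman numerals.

MMMDCCIII = 3703
DLV = 555
3703 - 555 = 3148

MMMCXLVIII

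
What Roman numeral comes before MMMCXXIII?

MMMCXXIII = 3123; previous is 3122

MMMCXXII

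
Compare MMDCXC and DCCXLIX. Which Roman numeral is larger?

MMDCXC = 2690
DCCXLIX = 749
2690 is larger

MMDCXC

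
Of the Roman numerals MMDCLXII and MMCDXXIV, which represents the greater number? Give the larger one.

MMDCLXII = 2662
MMCDXXIV = 2424
2662 is larger

MMDCLXII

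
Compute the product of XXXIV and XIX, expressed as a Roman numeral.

XXXIV = 34
XIX = 19
34 × 19 = 646

DCXLVI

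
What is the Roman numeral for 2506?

Convert 2506 to Roman numerals:
  2506 contains 2×1000 (MM)
  506 contains 1×500 (D)
  6 contains 1×5 (V)
  1 contains 1×1 (I)

MMDVI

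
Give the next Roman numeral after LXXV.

LXXV = 75, so the next integer is 75 + 1 = 76

LXXVI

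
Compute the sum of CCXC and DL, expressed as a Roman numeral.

CCXC = 290
DL = 550
290 + 550 = 840

DCCCXL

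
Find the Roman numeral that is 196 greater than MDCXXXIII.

MDCXXXIII = 1633
1633 + 196 = 1829

MDCCCXXIX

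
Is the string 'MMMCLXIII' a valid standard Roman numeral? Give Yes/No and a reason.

'MMMCLXIII': Check the rules: uses only the symbols I, V, X, L, C, D, M; no symbol is repeated more than three times in a row; V, L and D each appear at most once; no smaller symbol precedes a larger one (values never increase from left to right). Value: M (1000) + M (1000) + M (1000) + C (100) + L (50) + X (10) + I (1) + I (1) + I (1) = 3163. So it is a valid standard Roman numeral.

Yes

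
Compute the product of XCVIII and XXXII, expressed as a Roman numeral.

XCVIII = 98
XXXII = 32
98 × 32 = 3136

MMMCXXXVI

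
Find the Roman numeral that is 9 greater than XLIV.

XLIV = 44
44 + 9 = 53

LIII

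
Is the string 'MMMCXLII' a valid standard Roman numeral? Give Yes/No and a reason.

'MMMCXLII': Check the rules: uses only the symbols I, V, X, L, C, D, M; no symbol is repeated more than three times in a row; V, L and D each appear at most once; the only place a smaller symbol precedes a larger one is the allowed subtractive pair XL, the symbol right after such a pair (if any) is smaller than the pair's first symbol, and otherwise the values never increase from left to right. Value: M (1000) + M (1000) + M (1000) + C (100) + XL (40) + I (1) + I (1) = 3142. So it is a valid standard Roman numeral.

Yes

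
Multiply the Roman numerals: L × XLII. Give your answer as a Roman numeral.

L = 50
XLII = 42
50 × 42 = 2100

MMC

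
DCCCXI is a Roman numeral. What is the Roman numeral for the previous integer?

DCCCXI = 811; previous is 810

DCCCX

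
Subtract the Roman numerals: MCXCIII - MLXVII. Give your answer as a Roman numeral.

MCXCIII = 1193
MLXVII = 1067
1193 - 1067 = 126

CXXVI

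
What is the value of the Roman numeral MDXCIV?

MDXCIV: M=1000, D=500, XC=90, IV=4
1000 + 500 + 90 + 4 = 1594

1594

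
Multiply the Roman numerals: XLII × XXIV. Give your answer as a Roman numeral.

XLII = 42
XXIV = 24
42 × 24 = 1008

MVIII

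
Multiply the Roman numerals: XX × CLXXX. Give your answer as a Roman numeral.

XX = 20
CLXXX = 180
20 × 180 = 3600

MMMDC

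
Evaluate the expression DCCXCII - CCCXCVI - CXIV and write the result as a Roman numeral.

DCCXCII = 792, CCCXCVI = 396, CXIV = 114
792 - 396 = 396
396 - 114 = 282

CCLXXXII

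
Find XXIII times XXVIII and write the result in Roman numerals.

XXIII = 23
XXVIII = 28
23 × 28 = 644

DCXLIV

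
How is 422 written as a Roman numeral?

Convert 422 to Roman numerals:
  422 contains 1×400 (CD)
  22 contains 2×10 (XX)
  2 contains 2×1 (II)

CDXXII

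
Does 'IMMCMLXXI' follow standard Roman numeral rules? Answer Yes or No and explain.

'IMMCMLXXI': Invalid subtractive combination: IM

No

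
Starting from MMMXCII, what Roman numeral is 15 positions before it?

MMMXCII = 3092
3092 - 15 = 3077

MMMLXXVII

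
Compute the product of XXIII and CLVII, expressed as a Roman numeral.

XXIII = 23
CLVII = 157
23 × 157 = 3611

MMMDCXI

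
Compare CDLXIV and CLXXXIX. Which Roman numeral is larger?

CDLXIV = 464
CLXXXIX = 189
464 is larger

CDLXIV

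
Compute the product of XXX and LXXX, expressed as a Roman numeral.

XXX = 30
LXXX = 80
30 × 80 = 2400

MMCD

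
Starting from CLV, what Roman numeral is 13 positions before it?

CLV = 155
155 - 13 = 142

CXLII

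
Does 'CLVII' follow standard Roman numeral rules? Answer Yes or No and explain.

'CLVII': Check the rules: uses only the symbols I, V, X, L, C, D, M; no symbol is repeated more than three times in a row; V, L and D each appear at most once; no smaller symbol precedes a larger one (values never increase from left to right). Value: C (100) + L (50) + V (5) + I (1) + I (1) = 157. So it is a valid standard Roman numeral.

Yes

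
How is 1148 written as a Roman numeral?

Convert 1148 to Roman numerals:
  1148 contains 1×1000 (M)
  148 contains 1×100 (C)
  48 contains 1×40 (XL)
  8 contains 1×5 (V)
  3 contains 3×1 (III)

MCXLVIII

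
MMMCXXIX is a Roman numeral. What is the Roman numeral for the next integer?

MMMCXXIX = 3129, so the next integer is 3129 + 1 = 3130

MMMCXXX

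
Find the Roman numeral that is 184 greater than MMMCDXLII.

MMMCDXLII = 3442
3442 + 184 = 3626

MMMDCXXVI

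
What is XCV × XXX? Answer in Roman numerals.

XCV = 95
XXX = 30
95 × 30 = 2850

MMDCCCL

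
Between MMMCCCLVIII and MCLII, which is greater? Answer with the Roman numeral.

MMMCCCLVIII = 3358
MCLII = 1152
3358 is larger

MMMCCCLVIII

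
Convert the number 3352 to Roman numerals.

Convert 3352 to Roman numerals:
  3352 contains 3×1000 (MMM)
  352 contains 3×100 (CCC)
  52 contains 1×50 (L)
  2 contains 2×1 (II)

MMMCCCLII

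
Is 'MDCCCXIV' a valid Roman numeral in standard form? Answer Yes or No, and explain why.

'MDCCCXIV': Check the rules: uses only the symbols I, V, X, L, C, D, M; no symbol is repeated more than three times in a row; V, L and D each appear at most once; the only place a smaller symbol precedes a larger one is the allowed subtractive pair IV, the symbol right after such a pair (if any) is smaller than the pair's first symbol, and otherwise the values never increase from left to right. Value: M (1000) + D (500) + C (100) + C (100) + C (100) + X (10) + IV (4) = 1814. So it is a valid standard Roman numeral.

Yes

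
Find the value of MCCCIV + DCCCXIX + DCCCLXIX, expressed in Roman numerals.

MCCCIV = 1304, DCCCXIX = 819, DCCCLXIX = 869
1304 + 819 = 2123
2123 + 869 = 2992

MMCMXCII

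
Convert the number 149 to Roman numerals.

Convert 149 to Roman numerals:
  149 contains 1×100 (C)
  49 contains 1×40 (XL)
  9 contains 1×9 (IX)

CXLIX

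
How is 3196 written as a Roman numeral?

Convert 3196 to Roman numerals:
  3196 contains 3×1000 (MMM)
  196 contains 1×100 (C)
  96 contains 1×90 (XC)
  6 contains 1×5 (V)
  1 contains 1×1 (I)

MMMCXCVI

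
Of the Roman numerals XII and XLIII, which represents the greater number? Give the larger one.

XII = 12
XLIII = 43
43 is larger

XLIII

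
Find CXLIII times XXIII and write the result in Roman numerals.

CXLIII = 143
XXIII = 23
143 × 23 = 3289

MMMCCLXXXIX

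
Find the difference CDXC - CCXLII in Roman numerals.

CDXC = 490
CCXLII = 242
490 - 242 = 248

CCXLVIII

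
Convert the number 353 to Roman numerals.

Convert 353 to Roman numerals:
  353 contains 3×100 (CCC)
  53 contains 1×50 (L)
  3 contains 3×1 (III)

CCCLIII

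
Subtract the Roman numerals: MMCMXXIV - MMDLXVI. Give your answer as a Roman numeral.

MMCMXXIV = 2924
MMDLXVI = 2566
2924 - 2566 = 358

CCCLVIII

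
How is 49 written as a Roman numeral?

Convert 49 to Roman numerals:
  49 contains 1×40 (XL)
  9 contains 1×9 (IX)

XLIX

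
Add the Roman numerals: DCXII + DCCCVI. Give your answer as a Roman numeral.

DCXII = 612
DCCCVI = 806
612 + 806 = 1418

MCDXVIII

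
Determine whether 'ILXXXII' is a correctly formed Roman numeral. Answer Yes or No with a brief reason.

'ILXXXII': Invalid subtractive combination: IL

No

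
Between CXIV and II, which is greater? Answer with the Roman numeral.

CXIV = 114
II = 2
114 is larger

CXIV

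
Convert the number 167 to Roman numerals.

Convert 167 to Roman numerals:
  167 contains 1×100 (C)
  67 contains 1×50 (L)
  17 contains 1×10 (X)
  7 contains 1×5 (V)
  2 contains 2×1 (II)

CLXVII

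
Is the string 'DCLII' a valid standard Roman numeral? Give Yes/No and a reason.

'DCLII': Check the rules: uses only the symbols I, V, X, L, C, D, M; no symbol is repeated more than three times in a row; V, L and D each appear at most once; no smaller symbol precedes a larger one (values never increase from left to right). Value: D (500) + C (100) + L (50) + I (1) + I (1) = 652. So it is a valid standard Roman numeral.

Yes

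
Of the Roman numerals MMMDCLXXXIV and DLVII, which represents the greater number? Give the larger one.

MMMDCLXXXIV = 3684
DLVII = 557
3684 is larger

MMMDCLXXXIV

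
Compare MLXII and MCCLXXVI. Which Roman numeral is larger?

MLXII = 1062
MCCLXXVI = 1276
1276 is larger

MCCLXXVI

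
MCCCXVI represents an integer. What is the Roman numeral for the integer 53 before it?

MCCCXVI = 1316
1316 - 53 = 1263

MCCLXIII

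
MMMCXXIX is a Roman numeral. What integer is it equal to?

MMMCXXIX: M=1000, M=1000, M=1000, C=100, X=10, X=10, IX=9
1000 + 1000 + 1000 + 100 + 10 + 10 + 9 = 3129

3129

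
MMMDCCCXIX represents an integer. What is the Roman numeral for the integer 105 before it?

MMMDCCCXIX = 3819
3819 - 105 = 3714

MMMDCCXIV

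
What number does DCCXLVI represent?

DCCXLVI: D=500, C=100, C=100, XL=40, V=5, I=1
500 + 100 + 100 + 40 + 5 + 1 = 746

746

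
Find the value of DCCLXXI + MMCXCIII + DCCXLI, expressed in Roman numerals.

DCCLXXI = 771, MMCXCIII = 2193, DCCXLI = 741
771 + 2193 = 2964
2964 + 741 = 3705

MMMDCCV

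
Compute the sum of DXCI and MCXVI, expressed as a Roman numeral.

DXCI = 591
MCXVI = 1116
591 + 1116 = 1707

MDCCVII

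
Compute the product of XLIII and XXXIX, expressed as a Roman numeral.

XLIII = 43
XXXIX = 39
43 × 39 = 1677

MDCLXXVII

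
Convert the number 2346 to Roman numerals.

Convert 2346 to Roman numerals:
  2346 contains 2×1000 (MM)
  346 contains 3×100 (CCC)
  46 contains 1×40 (XL)
  6 contains 1×5 (V)
  1 contains 1×1 (I)

MMCCCXLVI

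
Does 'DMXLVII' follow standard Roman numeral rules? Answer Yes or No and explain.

'DMXLVII': Invalid subtractive combination: DM

No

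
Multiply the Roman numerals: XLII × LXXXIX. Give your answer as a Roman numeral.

XLII = 42
LXXXIX = 89
42 × 89 = 3738

MMMDCCXXXVIII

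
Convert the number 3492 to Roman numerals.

Convert 3492 to Roman numerals:
  3492 contains 3×1000 (MMM)
  492 contains 1×400 (CD)
  92 contains 1×90 (XC)
  2 contains 2×1 (II)

MMMCDXCII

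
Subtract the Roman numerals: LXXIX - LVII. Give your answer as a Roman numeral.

LXXIX = 79
LVII = 57
79 - 57 = 22

XXII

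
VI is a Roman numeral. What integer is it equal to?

VI: V=5, I=1
5 + 1 = 6

6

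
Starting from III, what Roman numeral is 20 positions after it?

III = 3
3 + 20 = 23

XXIII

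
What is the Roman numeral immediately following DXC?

DXC = 590, so the next integer is 590 + 1 = 591

DXCI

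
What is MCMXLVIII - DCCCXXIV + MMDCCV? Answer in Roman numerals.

MCMXLVIII = 1948, DCCCXXIV = 824, MMDCCV = 2705
1948 - 824 = 1124
1124 + 2705 = 3829

MMMDCCCXXIX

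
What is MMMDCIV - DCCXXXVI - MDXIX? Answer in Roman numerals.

MMMDCIV = 3604, DCCXXXVI = 736, MDXIX = 1519
3604 - 736 = 2868
2868 - 1519 = 1349

MCCCXLIX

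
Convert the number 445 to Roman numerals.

Convert 445 to Roman numerals:
  445 contains 1×400 (CD)
  45 contains 1×40 (XL)
  5 contains 1×5 (V)

CDXLV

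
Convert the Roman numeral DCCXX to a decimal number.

DCCXX: D=500, C=100, C=100, X=10, X=10
500 + 100 + 100 + 10 + 10 = 720

720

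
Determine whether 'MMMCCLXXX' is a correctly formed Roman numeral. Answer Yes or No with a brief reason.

'MMMCCLXXX': Check the rules: uses only the symbols I, V, X, L, C, D, M; no symbol is repeated more than three times in a row; V, L and D each appear at most once; no smaller symbol precedes a larger one (values never increase from left to right). Value: M (1000) + M (1000) + M (1000) + C (100) + C (100) + L (50) + X (10) + X (10) + X (10) = 3280. So it is a valid standard Roman numeral.

Yes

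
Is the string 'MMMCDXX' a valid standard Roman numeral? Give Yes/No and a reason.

'MMMCDXX': Check the rules: uses only the symbols I, V, X, L, C, D, M; no symbol is repeated more than three times in a row; V, L and D each appear at most once; the only place a smaller symbol precedes a larger one is the allowed subtractive pair CD, the symbol right after such a pair (if any) is smaller than the pair's first symbol, and otherwise the values never increase from left to right. Value: M (1000) + M (1000) + M (1000) + CD (400) + X (10) + X (10) = 3420. So it is a valid standard Roman numeral.

Yes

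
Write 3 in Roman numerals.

Convert 3 to Roman numerals:
  3 contains 3×1 (III)

III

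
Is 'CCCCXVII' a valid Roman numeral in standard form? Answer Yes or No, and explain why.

'CCCCXVII': More than 3 consecutive C's

No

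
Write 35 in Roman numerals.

Convert 35 to Roman numerals:
  35 contains 3×10 (XXX)
  5 contains 1×5 (V)

XXXV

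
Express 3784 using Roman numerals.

Convert 3784 to Roman numerals:
  3784 contains 3×1000 (MMM)
  784 contains 1×500 (D)
  284 contains 2×100 (CC)
  84 contains 1×50 (L)
  34 contains 3×10 (XXX)
  4 contains 1×4 (IV)

MMMDCCLXXXIV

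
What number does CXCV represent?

CXCV: C=100, XC=90, V=5
100 + 90 + 5 = 195

195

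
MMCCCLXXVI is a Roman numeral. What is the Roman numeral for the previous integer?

MMCCCLXXVI = 2376; previous is 2375

MMCCCLXXV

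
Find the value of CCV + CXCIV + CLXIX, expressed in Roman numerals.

CCV = 205, CXCIV = 194, CLXIX = 169
205 + 194 = 399
399 + 169 = 568

DLXVIII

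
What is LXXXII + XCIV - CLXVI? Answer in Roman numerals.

LXXXII = 82, XCIV = 94, CLXVI = 166
82 + 94 = 176
176 - 166 = 10

X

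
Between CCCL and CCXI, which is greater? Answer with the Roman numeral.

CCCL = 350
CCXI = 211
350 is larger

CCCL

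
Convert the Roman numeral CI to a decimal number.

CI: C=100, I=1
100 + 1 = 101

101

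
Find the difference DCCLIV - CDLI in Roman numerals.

DCCLIV = 754
CDLI = 451
754 - 451 = 303

CCCIII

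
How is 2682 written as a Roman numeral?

Convert 2682 to Roman numerals:
  2682 contains 2×1000 (MM)
  682 contains 1×500 (D)
  182 contains 1×100 (C)
  82 contains 1×50 (L)
  32 contains 3×10 (XXX)
  2 contains 2×1 (II)

MMDCLXXXII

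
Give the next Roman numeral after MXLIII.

MXLIII = 1043, so the next integer is 1043 + 1 = 1044

MXLIV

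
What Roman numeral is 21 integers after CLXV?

CLXV = 165
165 + 21 = 186

CLXXXVI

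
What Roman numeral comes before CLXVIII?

CLXVIII = 168, so the previous integer is 168 - 1 = 167

CLXVII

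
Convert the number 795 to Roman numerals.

Convert 795 to Roman numerals:
  795 contains 1×500 (D)
  295 contains 2×100 (CC)
  95 contains 1×90 (XC)
  5 contains 1×5 (V)

DCCXCV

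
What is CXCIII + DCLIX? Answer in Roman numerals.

CXCIII = 193
DCLIX = 659
193 + 659 = 852

DCCCLII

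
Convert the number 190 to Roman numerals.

Convert 190 to Roman numerals:
  190 contains 1×100 (C)
  90 contains 1×90 (XC)

CXC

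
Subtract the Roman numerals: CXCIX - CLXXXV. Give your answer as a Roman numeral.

CXCIX = 199
CLXXXV = 185
199 - 185 = 14

XIV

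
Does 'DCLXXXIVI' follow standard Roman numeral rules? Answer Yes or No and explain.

'DCLXXXIVI': I cannot come right after the subtractive pair IV: once I is subtracted in IV, the next symbol must be smaller than I

No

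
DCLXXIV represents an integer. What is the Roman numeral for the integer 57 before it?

DCLXXIV = 674
674 - 57 = 617

DCXVII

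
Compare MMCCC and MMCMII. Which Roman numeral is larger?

MMCCC = 2300
MMCMII = 2902
2902 is larger

MMCMII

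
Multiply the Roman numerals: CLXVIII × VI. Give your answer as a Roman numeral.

CLXVIII = 168
VI = 6
168 × 6 = 1008

MVIII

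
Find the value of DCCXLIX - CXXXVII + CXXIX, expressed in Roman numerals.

DCCXLIX = 749, CXXXVII = 137, CXXIX = 129
749 - 137 = 612
612 + 129 = 741

DCCXLI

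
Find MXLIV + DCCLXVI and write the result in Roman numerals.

MXLIV = 1044
DCCLXVI = 766
1044 + 766 = 1810

MDCCCX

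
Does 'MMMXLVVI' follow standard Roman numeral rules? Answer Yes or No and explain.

'MMMXLVVI': V should not appear more than once

No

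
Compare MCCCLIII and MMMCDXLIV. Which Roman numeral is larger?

MCCCLIII = 1353
MMMCDXLIV = 3444
3444 is larger

MMMCDXLIV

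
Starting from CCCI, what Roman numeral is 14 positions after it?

CCCI = 301
301 + 14 = 315

CCCXV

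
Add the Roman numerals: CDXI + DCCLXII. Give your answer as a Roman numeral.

CDXI = 411
DCCLXII = 762
411 + 762 = 1173

MCLXXIII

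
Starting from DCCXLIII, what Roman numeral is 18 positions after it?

DCCXLIII = 743
743 + 18 = 761

DCCLXI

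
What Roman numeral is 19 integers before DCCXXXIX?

DCCXXXIX = 739
739 - 19 = 720

DCCXX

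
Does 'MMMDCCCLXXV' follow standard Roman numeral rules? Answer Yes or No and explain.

'MMMDCCCLXXV': Check the rules: uses only the symbols I, V, X, L, C, D, M; no symbol is repeated more than three times in a row; V, L and D each appear at most once; no smaller symbol precedes a larger one (values never increase from left to right). Value: M (1000) + M (1000) + M (1000) + D (500) + C (100) + C (100) + C (100) + L (50) + X (10) + X (10) + V (5) = 3875. So it is a valid standard Roman numeral.

Yes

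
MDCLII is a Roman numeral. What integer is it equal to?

MDCLII: M=1000, D=500, C=100, L=50, I=1, I=1
1000 + 500 + 100 + 50 + 1 + 1 = 1652

1652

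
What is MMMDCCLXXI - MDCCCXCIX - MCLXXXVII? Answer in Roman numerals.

MMMDCCLXXI = 3771, MDCCCXCIX = 1899, MCLXXXVII = 1187
3771 - 1899 = 1872
1872 - 1187 = 685

DCLXXXV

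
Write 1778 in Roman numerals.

Convert 1778 to Roman numerals:
  1778 contains 1×1000 (M)
  778 contains 1×500 (D)
  278 contains 2×100 (CC)
  78 contains 1×50 (L)
  28 contains 2×10 (XX)
  8 contains 1×5 (V)
  3 contains 3×1 (III)

MDCCLXXVIII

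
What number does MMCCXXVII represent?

MMCCXXVII: M=1000, M=1000, C=100, C=100, X=10, X=10, V=5, I=1, I=1
1000 + 1000 + 100 + 100 + 10 + 10 + 5 + 1 + 1 = 2227

2227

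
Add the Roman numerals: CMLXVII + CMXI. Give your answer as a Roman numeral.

CMLXVII = 967
CMXI = 911
967 + 911 = 1878

MDCCCLXXVIII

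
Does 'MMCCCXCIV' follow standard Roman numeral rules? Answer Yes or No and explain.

'MMCCCXCIV': Check the rules: uses only the symbols I, V, X, L, C, D, M; no symbol is repeated more than three times in a row; V, L and D each appear at most once; the only places a smaller symbol precedes a larger one are the allowed subtractive pairs XC, IV, the symbol right after such a pair (if any) is smaller than the pair's first symbol, and otherwise the values never increase from left to right. Value: M (1000) + M (1000) + C (100) + C (100) + C (100) + XC (90) + IV (4) = 2394. So it is a valid standard Roman numeral.

Yes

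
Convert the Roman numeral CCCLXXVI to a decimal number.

CCCLXXVI: C=100, C=100, C=100, L=50, X=10, X=10, V=5, I=1
100 + 100 + 100 + 50 + 10 + 10 + 5 + 1 = 376

376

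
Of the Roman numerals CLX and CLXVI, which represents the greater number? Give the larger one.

CLX = 160
CLXVI = 166
166 is larger

CLXVI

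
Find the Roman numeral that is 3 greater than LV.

LV = 55
55 + 3 = 58

LVIII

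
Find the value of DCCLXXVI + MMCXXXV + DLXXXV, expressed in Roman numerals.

DCCLXXVI = 776, MMCXXXV = 2135, DLXXXV = 585
776 + 2135 = 2911
2911 + 585 = 3496

MMMCDXCVI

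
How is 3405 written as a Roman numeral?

Convert 3405 to Roman numerals:
  3405 contains 3×1000 (MMM)
  405 contains 1×400 (CD)
  5 contains 1×5 (V)

MMMCDV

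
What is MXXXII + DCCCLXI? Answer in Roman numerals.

MXXXII = 1032
DCCCLXI = 861
1032 + 861 = 1893

MDCCCXCIII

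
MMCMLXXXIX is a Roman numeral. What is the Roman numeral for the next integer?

MMCMLXXXIX = 2989, so the next integer is 2989 + 1 = 2990

MMCMXC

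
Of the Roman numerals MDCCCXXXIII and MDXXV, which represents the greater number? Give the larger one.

MDCCCXXXIII = 1833
MDXXV = 1525
1833 is larger

MDCCCXXXIII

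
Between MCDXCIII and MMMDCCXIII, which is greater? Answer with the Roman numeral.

MCDXCIII = 1493
MMMDCCXIII = 3713
3713 is larger

MMMDCCXIII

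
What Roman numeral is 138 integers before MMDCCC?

MMDCCC = 2800
2800 - 138 = 2662

MMDCLXII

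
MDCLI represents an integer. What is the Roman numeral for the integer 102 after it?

MDCLI = 1651
1651 + 102 = 1753

MDCCLIII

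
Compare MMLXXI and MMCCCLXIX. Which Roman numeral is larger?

MMLXXI = 2071
MMCCCLXIX = 2369
2369 is larger

MMCCCLXIX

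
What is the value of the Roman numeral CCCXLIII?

CCCXLIII: C=100, C=100, C=100, XL=40, I=1, I=1, I=1
100 + 100 + 100 + 40 + 1 + 1 + 1 = 343

343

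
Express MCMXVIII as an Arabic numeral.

MCMXVIII: M=1000, CM=900, X=10, V=5, I=1, I=1, I=1
1000 + 900 + 10 + 5 + 1 + 1 + 1 = 1918

1918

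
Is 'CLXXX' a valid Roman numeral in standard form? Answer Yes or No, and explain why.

'CLXXX': Check the rules: uses only the symbols I, V, X, L, C, D, M; no symbol is repeated more than three times in a row; V, L and D each appear at most once; no smaller symbol precedes a larger one (values never increase from left to right). Value: C (100) + L (50) + X (10) + X (10) + X (10) = 180. So it is a valid standard Roman numeral.

Yes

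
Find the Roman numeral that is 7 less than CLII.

CLII = 152
152 - 7 = 145

CXLV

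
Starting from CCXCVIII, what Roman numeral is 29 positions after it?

CCXCVIII = 298
298 + 29 = 327

CCCXXVII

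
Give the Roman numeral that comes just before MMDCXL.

MMDCXL = 2640, so the previous integer is 2640 - 1 = 2639

MMDCXXXIX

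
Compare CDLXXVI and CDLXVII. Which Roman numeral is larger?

CDLXXVI = 476
CDLXVII = 467
476 is larger

CDLXXVI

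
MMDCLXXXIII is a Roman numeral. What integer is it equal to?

MMDCLXXXIII: M=1000, M=1000, D=500, C=100, L=50, X=10, X=10, X=10, I=1, I=1, I=1
1000 + 1000 + 500 + 100 + 50 + 10 + 10 + 10 + 1 + 1 + 1 = 2683

2683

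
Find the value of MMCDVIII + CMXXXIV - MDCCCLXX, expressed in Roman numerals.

MMCDVIII = 2408, CMXXXIV = 934, MDCCCLXX = 1870
2408 + 934 = 3342
3342 - 1870 = 1472

MCDLXXII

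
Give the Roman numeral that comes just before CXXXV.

CXXXV = 135, so the previous integer is 135 - 1 = 134

CXXXIV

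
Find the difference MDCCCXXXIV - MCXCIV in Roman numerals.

MDCCCXXXIV = 1834
MCXCIV = 1194
1834 - 1194 = 640

DCXL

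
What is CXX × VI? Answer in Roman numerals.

CXX = 120
VI = 6
120 × 6 = 720

DCCXX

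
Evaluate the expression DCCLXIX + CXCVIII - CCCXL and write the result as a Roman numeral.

DCCLXIX = 769, CXCVIII = 198, CCCXL = 340
769 + 198 = 967
967 - 340 = 627

DCXXVII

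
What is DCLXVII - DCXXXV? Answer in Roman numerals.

DCLXVII = 667
DCXXXV = 635
667 - 635 = 32

XXXII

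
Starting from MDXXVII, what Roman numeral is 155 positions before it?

MDXXVII = 1527
1527 - 155 = 1372

MCCCLXXII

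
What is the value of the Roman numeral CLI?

CLI: C=100, L=50, I=1
100 + 50 + 1 = 151

151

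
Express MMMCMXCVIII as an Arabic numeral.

MMMCMXCVIII: M=1000, M=1000, M=1000, CM=900, XC=90, V=5, I=1, I=1, I=1
1000 + 1000 + 1000 + 900 + 90 + 5 + 1 + 1 + 1 = 3998

3998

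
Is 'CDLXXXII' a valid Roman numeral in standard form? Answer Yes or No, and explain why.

'CDLXXXII': Check the rules: uses only the symbols I, V, X, L, C, D, M; no symbol is repeated more than three times in a row; V, L and D each appear at most once; the only place a smaller symbol precedes a larger one is the allowed subtractive pair CD, the symbol right after such a pair (if any) is smaller than the pair's first symbol, and otherwise the values never increase from left to right. Value: CD (400) + L (50) + X (10) + X (10) + X (10) + I (1) + I (1) = 482. So it is a valid standard Roman numeral.

Yes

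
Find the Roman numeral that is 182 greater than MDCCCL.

MDCCCL = 1850
1850 + 182 = 2032

MMXXXII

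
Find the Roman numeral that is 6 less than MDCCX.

MDCCX = 1710
1710 - 6 = 1704

MDCCIV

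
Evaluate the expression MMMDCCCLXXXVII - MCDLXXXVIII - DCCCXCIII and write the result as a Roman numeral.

MMMDCCCLXXXVII = 3887, MCDLXXXVIII = 1488, DCCCXCIII = 893
3887 - 1488 = 2399
2399 - 893 = 1506

MDVI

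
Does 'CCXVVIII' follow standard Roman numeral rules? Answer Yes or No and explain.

'CCXVVIII': V should not appear more than once

No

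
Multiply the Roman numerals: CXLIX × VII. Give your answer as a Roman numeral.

CXLIX = 149
VII = 7
149 × 7 = 1043

MXLIII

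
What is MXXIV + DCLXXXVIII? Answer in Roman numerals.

MXXIV = 1024
DCLXXXVIII = 688
1024 + 688 = 1712

MDCCXII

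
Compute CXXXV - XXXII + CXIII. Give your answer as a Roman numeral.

CXXXV = 135, XXXII = 32, CXIII = 113
135 - 32 = 103
103 + 113 = 216

CCXVI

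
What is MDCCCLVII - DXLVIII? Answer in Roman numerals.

MDCCCLVII = 1857
DXLVIII = 548
1857 - 548 = 1309

MCCCIX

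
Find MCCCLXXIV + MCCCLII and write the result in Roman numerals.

MCCCLXXIV = 1374
MCCCLII = 1352
1374 + 1352 = 2726

MMDCCXXVI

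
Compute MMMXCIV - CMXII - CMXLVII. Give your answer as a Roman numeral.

MMMXCIV = 3094, CMXII = 912, CMXLVII = 947
3094 - 912 = 2182
2182 - 947 = 1235

MCCXXXV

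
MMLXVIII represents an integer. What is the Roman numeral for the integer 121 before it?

MMLXVIII = 2068
2068 - 121 = 1947

MCMXLVII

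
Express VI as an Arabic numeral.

VI: V=5, I=1
5 + 1 = 6

6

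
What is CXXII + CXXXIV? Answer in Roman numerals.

CXXII = 122
CXXXIV = 134
122 + 134 = 256

CCLVI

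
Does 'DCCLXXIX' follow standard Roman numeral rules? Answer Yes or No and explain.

'DCCLXXIX': Check the rules: uses only the symbols I, V, X, L, C, D, M; no symbol is repeated more than three times in a row; V, L and D each appear at most once; the only place a smaller symbol precedes a larger one is the allowed subtractive pair IX, the symbol right after such a pair (if any) is smaller than the pair's first symbol, and otherwise the values never increase from left to right. Value: D (500) + C (100) + C (100) + L (50) + X (10) + X (10) + IX (9) = 779. So it is a valid standard Roman numeral.

Yes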